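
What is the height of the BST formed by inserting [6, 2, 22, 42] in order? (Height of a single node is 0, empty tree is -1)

Insertion order: [6, 2, 22, 42]
Tree (level-order array): [6, 2, 22, None, None, None, 42]
Compute height bottom-up (empty subtree = -1):
  height(2) = 1 + max(-1, -1) = 0
  height(42) = 1 + max(-1, -1) = 0
  height(22) = 1 + max(-1, 0) = 1
  height(6) = 1 + max(0, 1) = 2
Height = 2


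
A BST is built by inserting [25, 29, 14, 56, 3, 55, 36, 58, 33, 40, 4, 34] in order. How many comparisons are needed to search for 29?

Search path for 29: 25 -> 29
Found: True
Comparisons: 2


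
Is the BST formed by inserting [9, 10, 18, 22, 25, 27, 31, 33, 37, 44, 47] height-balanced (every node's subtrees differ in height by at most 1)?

Tree (level-order array): [9, None, 10, None, 18, None, 22, None, 25, None, 27, None, 31, None, 33, None, 37, None, 44, None, 47]
Definition: a tree is height-balanced if, at every node, |h(left) - h(right)| <= 1 (empty subtree has height -1).
Bottom-up per-node check:
  node 47: h_left=-1, h_right=-1, diff=0 [OK], height=0
  node 44: h_left=-1, h_right=0, diff=1 [OK], height=1
  node 37: h_left=-1, h_right=1, diff=2 [FAIL (|-1-1|=2 > 1)], height=2
  node 33: h_left=-1, h_right=2, diff=3 [FAIL (|-1-2|=3 > 1)], height=3
  node 31: h_left=-1, h_right=3, diff=4 [FAIL (|-1-3|=4 > 1)], height=4
  node 27: h_left=-1, h_right=4, diff=5 [FAIL (|-1-4|=5 > 1)], height=5
  node 25: h_left=-1, h_right=5, diff=6 [FAIL (|-1-5|=6 > 1)], height=6
  node 22: h_left=-1, h_right=6, diff=7 [FAIL (|-1-6|=7 > 1)], height=7
  node 18: h_left=-1, h_right=7, diff=8 [FAIL (|-1-7|=8 > 1)], height=8
  node 10: h_left=-1, h_right=8, diff=9 [FAIL (|-1-8|=9 > 1)], height=9
  node 9: h_left=-1, h_right=9, diff=10 [FAIL (|-1-9|=10 > 1)], height=10
Node 37 violates the condition: |-1 - 1| = 2 > 1.
Result: Not balanced


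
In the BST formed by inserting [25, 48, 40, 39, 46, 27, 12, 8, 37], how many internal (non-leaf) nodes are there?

Tree built from: [25, 48, 40, 39, 46, 27, 12, 8, 37]
Tree (level-order array): [25, 12, 48, 8, None, 40, None, None, None, 39, 46, 27, None, None, None, None, 37]
Rule: An internal node has at least one child.
Per-node child counts:
  node 25: 2 child(ren)
  node 12: 1 child(ren)
  node 8: 0 child(ren)
  node 48: 1 child(ren)
  node 40: 2 child(ren)
  node 39: 1 child(ren)
  node 27: 1 child(ren)
  node 37: 0 child(ren)
  node 46: 0 child(ren)
Matching nodes: [25, 12, 48, 40, 39, 27]
Count of internal (non-leaf) nodes: 6


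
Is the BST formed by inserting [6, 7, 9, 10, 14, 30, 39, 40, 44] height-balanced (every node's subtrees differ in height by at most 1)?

Tree (level-order array): [6, None, 7, None, 9, None, 10, None, 14, None, 30, None, 39, None, 40, None, 44]
Definition: a tree is height-balanced if, at every node, |h(left) - h(right)| <= 1 (empty subtree has height -1).
Bottom-up per-node check:
  node 44: h_left=-1, h_right=-1, diff=0 [OK], height=0
  node 40: h_left=-1, h_right=0, diff=1 [OK], height=1
  node 39: h_left=-1, h_right=1, diff=2 [FAIL (|-1-1|=2 > 1)], height=2
  node 30: h_left=-1, h_right=2, diff=3 [FAIL (|-1-2|=3 > 1)], height=3
  node 14: h_left=-1, h_right=3, diff=4 [FAIL (|-1-3|=4 > 1)], height=4
  node 10: h_left=-1, h_right=4, diff=5 [FAIL (|-1-4|=5 > 1)], height=5
  node 9: h_left=-1, h_right=5, diff=6 [FAIL (|-1-5|=6 > 1)], height=6
  node 7: h_left=-1, h_right=6, diff=7 [FAIL (|-1-6|=7 > 1)], height=7
  node 6: h_left=-1, h_right=7, diff=8 [FAIL (|-1-7|=8 > 1)], height=8
Node 39 violates the condition: |-1 - 1| = 2 > 1.
Result: Not balanced


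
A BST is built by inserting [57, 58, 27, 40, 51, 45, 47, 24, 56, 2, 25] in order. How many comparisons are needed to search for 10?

Search path for 10: 57 -> 27 -> 24 -> 2
Found: False
Comparisons: 4


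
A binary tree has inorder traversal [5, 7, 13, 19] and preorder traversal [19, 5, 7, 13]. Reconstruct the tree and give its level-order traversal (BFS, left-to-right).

Inorder:  [5, 7, 13, 19]
Preorder: [19, 5, 7, 13]
Algorithm: preorder visits root first, so consume preorder in order;
for each root, split the current inorder slice at that value into
left-subtree inorder and right-subtree inorder, then recurse.
Recursive splits:
  root=19; inorder splits into left=[5, 7, 13], right=[]
  root=5; inorder splits into left=[], right=[7, 13]
  root=7; inorder splits into left=[], right=[13]
  root=13; inorder splits into left=[], right=[]
Reconstructed level-order: [19, 5, 7, 13]


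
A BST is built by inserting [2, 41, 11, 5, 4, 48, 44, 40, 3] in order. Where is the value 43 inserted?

Starting tree (level order): [2, None, 41, 11, 48, 5, 40, 44, None, 4, None, None, None, None, None, 3]
Insertion path: 2 -> 41 -> 48 -> 44
Result: insert 43 as left child of 44
Final tree (level order): [2, None, 41, 11, 48, 5, 40, 44, None, 4, None, None, None, 43, None, 3]


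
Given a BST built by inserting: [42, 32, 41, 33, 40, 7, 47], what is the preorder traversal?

Tree insertion order: [42, 32, 41, 33, 40, 7, 47]
Tree (level-order array): [42, 32, 47, 7, 41, None, None, None, None, 33, None, None, 40]
Preorder traversal: [42, 32, 7, 41, 33, 40, 47]


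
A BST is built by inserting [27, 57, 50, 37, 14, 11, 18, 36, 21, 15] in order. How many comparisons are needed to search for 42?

Search path for 42: 27 -> 57 -> 50 -> 37
Found: False
Comparisons: 4


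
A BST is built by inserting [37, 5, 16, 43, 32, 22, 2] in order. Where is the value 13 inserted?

Starting tree (level order): [37, 5, 43, 2, 16, None, None, None, None, None, 32, 22]
Insertion path: 37 -> 5 -> 16
Result: insert 13 as left child of 16
Final tree (level order): [37, 5, 43, 2, 16, None, None, None, None, 13, 32, None, None, 22]


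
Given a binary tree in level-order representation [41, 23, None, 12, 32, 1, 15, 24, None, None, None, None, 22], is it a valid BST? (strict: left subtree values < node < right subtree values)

Level-order array: [41, 23, None, 12, 32, 1, 15, 24, None, None, None, None, 22]
Validate using subtree bounds (lo, hi): at each node, require lo < value < hi,
then recurse left with hi=value and right with lo=value.
Preorder trace (stopping at first violation):
  at node 41 with bounds (-inf, +inf): OK
  at node 23 with bounds (-inf, 41): OK
  at node 12 with bounds (-inf, 23): OK
  at node 1 with bounds (-inf, 12): OK
  at node 15 with bounds (12, 23): OK
  at node 22 with bounds (15, 23): OK
  at node 32 with bounds (23, 41): OK
  at node 24 with bounds (23, 32): OK
No violation found at any node.
Result: Valid BST


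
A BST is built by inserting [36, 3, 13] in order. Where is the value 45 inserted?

Starting tree (level order): [36, 3, None, None, 13]
Insertion path: 36
Result: insert 45 as right child of 36
Final tree (level order): [36, 3, 45, None, 13]


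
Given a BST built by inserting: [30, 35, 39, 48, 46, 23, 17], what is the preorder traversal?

Tree insertion order: [30, 35, 39, 48, 46, 23, 17]
Tree (level-order array): [30, 23, 35, 17, None, None, 39, None, None, None, 48, 46]
Preorder traversal: [30, 23, 17, 35, 39, 48, 46]


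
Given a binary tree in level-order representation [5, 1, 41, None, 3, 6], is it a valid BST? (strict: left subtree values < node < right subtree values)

Level-order array: [5, 1, 41, None, 3, 6]
Validate using subtree bounds (lo, hi): at each node, require lo < value < hi,
then recurse left with hi=value and right with lo=value.
Preorder trace (stopping at first violation):
  at node 5 with bounds (-inf, +inf): OK
  at node 1 with bounds (-inf, 5): OK
  at node 3 with bounds (1, 5): OK
  at node 41 with bounds (5, +inf): OK
  at node 6 with bounds (5, 41): OK
No violation found at any node.
Result: Valid BST


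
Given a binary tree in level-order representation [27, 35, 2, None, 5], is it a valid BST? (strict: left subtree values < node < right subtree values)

Level-order array: [27, 35, 2, None, 5]
Validate using subtree bounds (lo, hi): at each node, require lo < value < hi,
then recurse left with hi=value and right with lo=value.
Preorder trace (stopping at first violation):
  at node 27 with bounds (-inf, +inf): OK
  at node 35 with bounds (-inf, 27): VIOLATION
Node 35 violates its bound: not (-inf < 35 < 27).
Result: Not a valid BST


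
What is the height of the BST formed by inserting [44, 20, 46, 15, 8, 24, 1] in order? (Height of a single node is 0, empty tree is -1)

Insertion order: [44, 20, 46, 15, 8, 24, 1]
Tree (level-order array): [44, 20, 46, 15, 24, None, None, 8, None, None, None, 1]
Compute height bottom-up (empty subtree = -1):
  height(1) = 1 + max(-1, -1) = 0
  height(8) = 1 + max(0, -1) = 1
  height(15) = 1 + max(1, -1) = 2
  height(24) = 1 + max(-1, -1) = 0
  height(20) = 1 + max(2, 0) = 3
  height(46) = 1 + max(-1, -1) = 0
  height(44) = 1 + max(3, 0) = 4
Height = 4


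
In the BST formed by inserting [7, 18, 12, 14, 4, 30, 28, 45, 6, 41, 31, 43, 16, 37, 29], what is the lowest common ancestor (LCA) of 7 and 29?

Tree insertion order: [7, 18, 12, 14, 4, 30, 28, 45, 6, 41, 31, 43, 16, 37, 29]
Tree (level-order array): [7, 4, 18, None, 6, 12, 30, None, None, None, 14, 28, 45, None, 16, None, 29, 41, None, None, None, None, None, 31, 43, None, 37]
In a BST, the LCA of p=7, q=29 is the first node v on the
root-to-leaf path with p <= v <= q (go left if both < v, right if both > v).
Walk from root:
  at 7: 7 <= 7 <= 29, this is the LCA
LCA = 7


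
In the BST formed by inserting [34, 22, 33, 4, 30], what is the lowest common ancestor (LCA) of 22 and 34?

Tree insertion order: [34, 22, 33, 4, 30]
Tree (level-order array): [34, 22, None, 4, 33, None, None, 30]
In a BST, the LCA of p=22, q=34 is the first node v on the
root-to-leaf path with p <= v <= q (go left if both < v, right if both > v).
Walk from root:
  at 34: 22 <= 34 <= 34, this is the LCA
LCA = 34


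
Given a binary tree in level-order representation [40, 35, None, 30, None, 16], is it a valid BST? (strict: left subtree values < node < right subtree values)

Level-order array: [40, 35, None, 30, None, 16]
Validate using subtree bounds (lo, hi): at each node, require lo < value < hi,
then recurse left with hi=value and right with lo=value.
Preorder trace (stopping at first violation):
  at node 40 with bounds (-inf, +inf): OK
  at node 35 with bounds (-inf, 40): OK
  at node 30 with bounds (-inf, 35): OK
  at node 16 with bounds (-inf, 30): OK
No violation found at any node.
Result: Valid BST


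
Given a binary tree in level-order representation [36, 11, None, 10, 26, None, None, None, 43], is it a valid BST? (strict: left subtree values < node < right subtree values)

Level-order array: [36, 11, None, 10, 26, None, None, None, 43]
Validate using subtree bounds (lo, hi): at each node, require lo < value < hi,
then recurse left with hi=value and right with lo=value.
Preorder trace (stopping at first violation):
  at node 36 with bounds (-inf, +inf): OK
  at node 11 with bounds (-inf, 36): OK
  at node 10 with bounds (-inf, 11): OK
  at node 26 with bounds (11, 36): OK
  at node 43 with bounds (26, 36): VIOLATION
Node 43 violates its bound: not (26 < 43 < 36).
Result: Not a valid BST


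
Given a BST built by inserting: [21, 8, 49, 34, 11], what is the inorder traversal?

Tree insertion order: [21, 8, 49, 34, 11]
Tree (level-order array): [21, 8, 49, None, 11, 34]
Inorder traversal: [8, 11, 21, 34, 49]


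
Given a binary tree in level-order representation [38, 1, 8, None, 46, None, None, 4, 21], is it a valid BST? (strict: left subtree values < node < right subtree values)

Level-order array: [38, 1, 8, None, 46, None, None, 4, 21]
Validate using subtree bounds (lo, hi): at each node, require lo < value < hi,
then recurse left with hi=value and right with lo=value.
Preorder trace (stopping at first violation):
  at node 38 with bounds (-inf, +inf): OK
  at node 1 with bounds (-inf, 38): OK
  at node 46 with bounds (1, 38): VIOLATION
Node 46 violates its bound: not (1 < 46 < 38).
Result: Not a valid BST


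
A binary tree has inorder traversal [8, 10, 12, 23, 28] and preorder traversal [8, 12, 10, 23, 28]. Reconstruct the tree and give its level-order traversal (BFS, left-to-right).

Inorder:  [8, 10, 12, 23, 28]
Preorder: [8, 12, 10, 23, 28]
Algorithm: preorder visits root first, so consume preorder in order;
for each root, split the current inorder slice at that value into
left-subtree inorder and right-subtree inorder, then recurse.
Recursive splits:
  root=8; inorder splits into left=[], right=[10, 12, 23, 28]
  root=12; inorder splits into left=[10], right=[23, 28]
  root=10; inorder splits into left=[], right=[]
  root=23; inorder splits into left=[], right=[28]
  root=28; inorder splits into left=[], right=[]
Reconstructed level-order: [8, 12, 10, 23, 28]


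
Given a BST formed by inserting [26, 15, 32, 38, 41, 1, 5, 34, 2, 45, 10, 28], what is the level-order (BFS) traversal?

Tree insertion order: [26, 15, 32, 38, 41, 1, 5, 34, 2, 45, 10, 28]
Tree (level-order array): [26, 15, 32, 1, None, 28, 38, None, 5, None, None, 34, 41, 2, 10, None, None, None, 45]
BFS from the root, enqueuing left then right child of each popped node:
  queue [26] -> pop 26, enqueue [15, 32], visited so far: [26]
  queue [15, 32] -> pop 15, enqueue [1], visited so far: [26, 15]
  queue [32, 1] -> pop 32, enqueue [28, 38], visited so far: [26, 15, 32]
  queue [1, 28, 38] -> pop 1, enqueue [5], visited so far: [26, 15, 32, 1]
  queue [28, 38, 5] -> pop 28, enqueue [none], visited so far: [26, 15, 32, 1, 28]
  queue [38, 5] -> pop 38, enqueue [34, 41], visited so far: [26, 15, 32, 1, 28, 38]
  queue [5, 34, 41] -> pop 5, enqueue [2, 10], visited so far: [26, 15, 32, 1, 28, 38, 5]
  queue [34, 41, 2, 10] -> pop 34, enqueue [none], visited so far: [26, 15, 32, 1, 28, 38, 5, 34]
  queue [41, 2, 10] -> pop 41, enqueue [45], visited so far: [26, 15, 32, 1, 28, 38, 5, 34, 41]
  queue [2, 10, 45] -> pop 2, enqueue [none], visited so far: [26, 15, 32, 1, 28, 38, 5, 34, 41, 2]
  queue [10, 45] -> pop 10, enqueue [none], visited so far: [26, 15, 32, 1, 28, 38, 5, 34, 41, 2, 10]
  queue [45] -> pop 45, enqueue [none], visited so far: [26, 15, 32, 1, 28, 38, 5, 34, 41, 2, 10, 45]
Result: [26, 15, 32, 1, 28, 38, 5, 34, 41, 2, 10, 45]


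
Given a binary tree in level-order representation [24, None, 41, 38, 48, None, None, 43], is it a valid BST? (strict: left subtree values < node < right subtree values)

Level-order array: [24, None, 41, 38, 48, None, None, 43]
Validate using subtree bounds (lo, hi): at each node, require lo < value < hi,
then recurse left with hi=value and right with lo=value.
Preorder trace (stopping at first violation):
  at node 24 with bounds (-inf, +inf): OK
  at node 41 with bounds (24, +inf): OK
  at node 38 with bounds (24, 41): OK
  at node 48 with bounds (41, +inf): OK
  at node 43 with bounds (41, 48): OK
No violation found at any node.
Result: Valid BST


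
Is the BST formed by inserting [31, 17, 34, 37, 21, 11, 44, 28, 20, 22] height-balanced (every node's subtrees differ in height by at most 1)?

Tree (level-order array): [31, 17, 34, 11, 21, None, 37, None, None, 20, 28, None, 44, None, None, 22]
Definition: a tree is height-balanced if, at every node, |h(left) - h(right)| <= 1 (empty subtree has height -1).
Bottom-up per-node check:
  node 11: h_left=-1, h_right=-1, diff=0 [OK], height=0
  node 20: h_left=-1, h_right=-1, diff=0 [OK], height=0
  node 22: h_left=-1, h_right=-1, diff=0 [OK], height=0
  node 28: h_left=0, h_right=-1, diff=1 [OK], height=1
  node 21: h_left=0, h_right=1, diff=1 [OK], height=2
  node 17: h_left=0, h_right=2, diff=2 [FAIL (|0-2|=2 > 1)], height=3
  node 44: h_left=-1, h_right=-1, diff=0 [OK], height=0
  node 37: h_left=-1, h_right=0, diff=1 [OK], height=1
  node 34: h_left=-1, h_right=1, diff=2 [FAIL (|-1-1|=2 > 1)], height=2
  node 31: h_left=3, h_right=2, diff=1 [OK], height=4
Node 17 violates the condition: |0 - 2| = 2 > 1.
Result: Not balanced


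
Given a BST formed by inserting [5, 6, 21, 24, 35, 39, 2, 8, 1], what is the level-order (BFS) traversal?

Tree insertion order: [5, 6, 21, 24, 35, 39, 2, 8, 1]
Tree (level-order array): [5, 2, 6, 1, None, None, 21, None, None, 8, 24, None, None, None, 35, None, 39]
BFS from the root, enqueuing left then right child of each popped node:
  queue [5] -> pop 5, enqueue [2, 6], visited so far: [5]
  queue [2, 6] -> pop 2, enqueue [1], visited so far: [5, 2]
  queue [6, 1] -> pop 6, enqueue [21], visited so far: [5, 2, 6]
  queue [1, 21] -> pop 1, enqueue [none], visited so far: [5, 2, 6, 1]
  queue [21] -> pop 21, enqueue [8, 24], visited so far: [5, 2, 6, 1, 21]
  queue [8, 24] -> pop 8, enqueue [none], visited so far: [5, 2, 6, 1, 21, 8]
  queue [24] -> pop 24, enqueue [35], visited so far: [5, 2, 6, 1, 21, 8, 24]
  queue [35] -> pop 35, enqueue [39], visited so far: [5, 2, 6, 1, 21, 8, 24, 35]
  queue [39] -> pop 39, enqueue [none], visited so far: [5, 2, 6, 1, 21, 8, 24, 35, 39]
Result: [5, 2, 6, 1, 21, 8, 24, 35, 39]


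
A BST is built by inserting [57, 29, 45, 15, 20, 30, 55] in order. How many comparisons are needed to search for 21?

Search path for 21: 57 -> 29 -> 15 -> 20
Found: False
Comparisons: 4


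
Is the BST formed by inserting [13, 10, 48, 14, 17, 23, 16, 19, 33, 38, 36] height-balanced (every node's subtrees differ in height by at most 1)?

Tree (level-order array): [13, 10, 48, None, None, 14, None, None, 17, 16, 23, None, None, 19, 33, None, None, None, 38, 36]
Definition: a tree is height-balanced if, at every node, |h(left) - h(right)| <= 1 (empty subtree has height -1).
Bottom-up per-node check:
  node 10: h_left=-1, h_right=-1, diff=0 [OK], height=0
  node 16: h_left=-1, h_right=-1, diff=0 [OK], height=0
  node 19: h_left=-1, h_right=-1, diff=0 [OK], height=0
  node 36: h_left=-1, h_right=-1, diff=0 [OK], height=0
  node 38: h_left=0, h_right=-1, diff=1 [OK], height=1
  node 33: h_left=-1, h_right=1, diff=2 [FAIL (|-1-1|=2 > 1)], height=2
  node 23: h_left=0, h_right=2, diff=2 [FAIL (|0-2|=2 > 1)], height=3
  node 17: h_left=0, h_right=3, diff=3 [FAIL (|0-3|=3 > 1)], height=4
  node 14: h_left=-1, h_right=4, diff=5 [FAIL (|-1-4|=5 > 1)], height=5
  node 48: h_left=5, h_right=-1, diff=6 [FAIL (|5--1|=6 > 1)], height=6
  node 13: h_left=0, h_right=6, diff=6 [FAIL (|0-6|=6 > 1)], height=7
Node 33 violates the condition: |-1 - 1| = 2 > 1.
Result: Not balanced


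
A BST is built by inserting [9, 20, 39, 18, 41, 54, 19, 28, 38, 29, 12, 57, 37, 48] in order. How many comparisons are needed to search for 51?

Search path for 51: 9 -> 20 -> 39 -> 41 -> 54 -> 48
Found: False
Comparisons: 6


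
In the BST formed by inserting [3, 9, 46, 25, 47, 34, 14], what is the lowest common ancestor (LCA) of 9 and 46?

Tree insertion order: [3, 9, 46, 25, 47, 34, 14]
Tree (level-order array): [3, None, 9, None, 46, 25, 47, 14, 34]
In a BST, the LCA of p=9, q=46 is the first node v on the
root-to-leaf path with p <= v <= q (go left if both < v, right if both > v).
Walk from root:
  at 3: both 9 and 46 > 3, go right
  at 9: 9 <= 9 <= 46, this is the LCA
LCA = 9


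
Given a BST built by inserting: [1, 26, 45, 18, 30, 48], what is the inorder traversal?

Tree insertion order: [1, 26, 45, 18, 30, 48]
Tree (level-order array): [1, None, 26, 18, 45, None, None, 30, 48]
Inorder traversal: [1, 18, 26, 30, 45, 48]


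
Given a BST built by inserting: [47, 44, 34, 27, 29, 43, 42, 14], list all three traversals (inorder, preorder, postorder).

Tree insertion order: [47, 44, 34, 27, 29, 43, 42, 14]
Tree (level-order array): [47, 44, None, 34, None, 27, 43, 14, 29, 42]
Inorder (L, root, R): [14, 27, 29, 34, 42, 43, 44, 47]
Preorder (root, L, R): [47, 44, 34, 27, 14, 29, 43, 42]
Postorder (L, R, root): [14, 29, 27, 42, 43, 34, 44, 47]


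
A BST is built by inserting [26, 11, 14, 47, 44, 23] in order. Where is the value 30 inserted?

Starting tree (level order): [26, 11, 47, None, 14, 44, None, None, 23]
Insertion path: 26 -> 47 -> 44
Result: insert 30 as left child of 44
Final tree (level order): [26, 11, 47, None, 14, 44, None, None, 23, 30]


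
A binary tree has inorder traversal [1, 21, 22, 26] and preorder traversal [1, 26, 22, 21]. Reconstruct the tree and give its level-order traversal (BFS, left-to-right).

Inorder:  [1, 21, 22, 26]
Preorder: [1, 26, 22, 21]
Algorithm: preorder visits root first, so consume preorder in order;
for each root, split the current inorder slice at that value into
left-subtree inorder and right-subtree inorder, then recurse.
Recursive splits:
  root=1; inorder splits into left=[], right=[21, 22, 26]
  root=26; inorder splits into left=[21, 22], right=[]
  root=22; inorder splits into left=[21], right=[]
  root=21; inorder splits into left=[], right=[]
Reconstructed level-order: [1, 26, 22, 21]


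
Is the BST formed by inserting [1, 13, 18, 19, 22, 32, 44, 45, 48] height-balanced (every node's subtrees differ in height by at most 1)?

Tree (level-order array): [1, None, 13, None, 18, None, 19, None, 22, None, 32, None, 44, None, 45, None, 48]
Definition: a tree is height-balanced if, at every node, |h(left) - h(right)| <= 1 (empty subtree has height -1).
Bottom-up per-node check:
  node 48: h_left=-1, h_right=-1, diff=0 [OK], height=0
  node 45: h_left=-1, h_right=0, diff=1 [OK], height=1
  node 44: h_left=-1, h_right=1, diff=2 [FAIL (|-1-1|=2 > 1)], height=2
  node 32: h_left=-1, h_right=2, diff=3 [FAIL (|-1-2|=3 > 1)], height=3
  node 22: h_left=-1, h_right=3, diff=4 [FAIL (|-1-3|=4 > 1)], height=4
  node 19: h_left=-1, h_right=4, diff=5 [FAIL (|-1-4|=5 > 1)], height=5
  node 18: h_left=-1, h_right=5, diff=6 [FAIL (|-1-5|=6 > 1)], height=6
  node 13: h_left=-1, h_right=6, diff=7 [FAIL (|-1-6|=7 > 1)], height=7
  node 1: h_left=-1, h_right=7, diff=8 [FAIL (|-1-7|=8 > 1)], height=8
Node 44 violates the condition: |-1 - 1| = 2 > 1.
Result: Not balanced


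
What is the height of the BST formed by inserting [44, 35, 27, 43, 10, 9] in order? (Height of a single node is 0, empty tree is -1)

Insertion order: [44, 35, 27, 43, 10, 9]
Tree (level-order array): [44, 35, None, 27, 43, 10, None, None, None, 9]
Compute height bottom-up (empty subtree = -1):
  height(9) = 1 + max(-1, -1) = 0
  height(10) = 1 + max(0, -1) = 1
  height(27) = 1 + max(1, -1) = 2
  height(43) = 1 + max(-1, -1) = 0
  height(35) = 1 + max(2, 0) = 3
  height(44) = 1 + max(3, -1) = 4
Height = 4


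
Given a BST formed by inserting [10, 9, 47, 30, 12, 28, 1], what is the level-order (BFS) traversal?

Tree insertion order: [10, 9, 47, 30, 12, 28, 1]
Tree (level-order array): [10, 9, 47, 1, None, 30, None, None, None, 12, None, None, 28]
BFS from the root, enqueuing left then right child of each popped node:
  queue [10] -> pop 10, enqueue [9, 47], visited so far: [10]
  queue [9, 47] -> pop 9, enqueue [1], visited so far: [10, 9]
  queue [47, 1] -> pop 47, enqueue [30], visited so far: [10, 9, 47]
  queue [1, 30] -> pop 1, enqueue [none], visited so far: [10, 9, 47, 1]
  queue [30] -> pop 30, enqueue [12], visited so far: [10, 9, 47, 1, 30]
  queue [12] -> pop 12, enqueue [28], visited so far: [10, 9, 47, 1, 30, 12]
  queue [28] -> pop 28, enqueue [none], visited so far: [10, 9, 47, 1, 30, 12, 28]
Result: [10, 9, 47, 1, 30, 12, 28]


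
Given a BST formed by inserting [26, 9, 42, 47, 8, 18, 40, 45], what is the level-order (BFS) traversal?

Tree insertion order: [26, 9, 42, 47, 8, 18, 40, 45]
Tree (level-order array): [26, 9, 42, 8, 18, 40, 47, None, None, None, None, None, None, 45]
BFS from the root, enqueuing left then right child of each popped node:
  queue [26] -> pop 26, enqueue [9, 42], visited so far: [26]
  queue [9, 42] -> pop 9, enqueue [8, 18], visited so far: [26, 9]
  queue [42, 8, 18] -> pop 42, enqueue [40, 47], visited so far: [26, 9, 42]
  queue [8, 18, 40, 47] -> pop 8, enqueue [none], visited so far: [26, 9, 42, 8]
  queue [18, 40, 47] -> pop 18, enqueue [none], visited so far: [26, 9, 42, 8, 18]
  queue [40, 47] -> pop 40, enqueue [none], visited so far: [26, 9, 42, 8, 18, 40]
  queue [47] -> pop 47, enqueue [45], visited so far: [26, 9, 42, 8, 18, 40, 47]
  queue [45] -> pop 45, enqueue [none], visited so far: [26, 9, 42, 8, 18, 40, 47, 45]
Result: [26, 9, 42, 8, 18, 40, 47, 45]


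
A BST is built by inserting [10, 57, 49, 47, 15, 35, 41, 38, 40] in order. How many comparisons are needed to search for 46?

Search path for 46: 10 -> 57 -> 49 -> 47 -> 15 -> 35 -> 41
Found: False
Comparisons: 7


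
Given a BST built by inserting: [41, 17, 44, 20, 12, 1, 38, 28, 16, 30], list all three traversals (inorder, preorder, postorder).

Tree insertion order: [41, 17, 44, 20, 12, 1, 38, 28, 16, 30]
Tree (level-order array): [41, 17, 44, 12, 20, None, None, 1, 16, None, 38, None, None, None, None, 28, None, None, 30]
Inorder (L, root, R): [1, 12, 16, 17, 20, 28, 30, 38, 41, 44]
Preorder (root, L, R): [41, 17, 12, 1, 16, 20, 38, 28, 30, 44]
Postorder (L, R, root): [1, 16, 12, 30, 28, 38, 20, 17, 44, 41]


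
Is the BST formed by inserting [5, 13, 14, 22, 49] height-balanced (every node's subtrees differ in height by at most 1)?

Tree (level-order array): [5, None, 13, None, 14, None, 22, None, 49]
Definition: a tree is height-balanced if, at every node, |h(left) - h(right)| <= 1 (empty subtree has height -1).
Bottom-up per-node check:
  node 49: h_left=-1, h_right=-1, diff=0 [OK], height=0
  node 22: h_left=-1, h_right=0, diff=1 [OK], height=1
  node 14: h_left=-1, h_right=1, diff=2 [FAIL (|-1-1|=2 > 1)], height=2
  node 13: h_left=-1, h_right=2, diff=3 [FAIL (|-1-2|=3 > 1)], height=3
  node 5: h_left=-1, h_right=3, diff=4 [FAIL (|-1-3|=4 > 1)], height=4
Node 14 violates the condition: |-1 - 1| = 2 > 1.
Result: Not balanced


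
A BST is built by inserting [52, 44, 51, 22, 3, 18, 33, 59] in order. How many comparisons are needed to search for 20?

Search path for 20: 52 -> 44 -> 22 -> 3 -> 18
Found: False
Comparisons: 5


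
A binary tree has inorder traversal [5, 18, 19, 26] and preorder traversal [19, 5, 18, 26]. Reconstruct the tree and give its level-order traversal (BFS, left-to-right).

Inorder:  [5, 18, 19, 26]
Preorder: [19, 5, 18, 26]
Algorithm: preorder visits root first, so consume preorder in order;
for each root, split the current inorder slice at that value into
left-subtree inorder and right-subtree inorder, then recurse.
Recursive splits:
  root=19; inorder splits into left=[5, 18], right=[26]
  root=5; inorder splits into left=[], right=[18]
  root=18; inorder splits into left=[], right=[]
  root=26; inorder splits into left=[], right=[]
Reconstructed level-order: [19, 5, 26, 18]


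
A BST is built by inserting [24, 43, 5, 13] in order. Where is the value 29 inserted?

Starting tree (level order): [24, 5, 43, None, 13]
Insertion path: 24 -> 43
Result: insert 29 as left child of 43
Final tree (level order): [24, 5, 43, None, 13, 29]


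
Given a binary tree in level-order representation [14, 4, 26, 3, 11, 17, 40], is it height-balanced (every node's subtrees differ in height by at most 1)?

Tree (level-order array): [14, 4, 26, 3, 11, 17, 40]
Definition: a tree is height-balanced if, at every node, |h(left) - h(right)| <= 1 (empty subtree has height -1).
Bottom-up per-node check:
  node 3: h_left=-1, h_right=-1, diff=0 [OK], height=0
  node 11: h_left=-1, h_right=-1, diff=0 [OK], height=0
  node 4: h_left=0, h_right=0, diff=0 [OK], height=1
  node 17: h_left=-1, h_right=-1, diff=0 [OK], height=0
  node 40: h_left=-1, h_right=-1, diff=0 [OK], height=0
  node 26: h_left=0, h_right=0, diff=0 [OK], height=1
  node 14: h_left=1, h_right=1, diff=0 [OK], height=2
All nodes satisfy the balance condition.
Result: Balanced


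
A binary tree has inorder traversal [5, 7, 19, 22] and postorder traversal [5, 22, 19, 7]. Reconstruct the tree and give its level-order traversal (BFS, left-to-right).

Inorder:   [5, 7, 19, 22]
Postorder: [5, 22, 19, 7]
Algorithm: postorder visits root last, so walk postorder right-to-left;
each value is the root of the current inorder slice — split it at that
value, recurse on the right subtree first, then the left.
Recursive splits:
  root=7; inorder splits into left=[5], right=[19, 22]
  root=19; inorder splits into left=[], right=[22]
  root=22; inorder splits into left=[], right=[]
  root=5; inorder splits into left=[], right=[]
Reconstructed level-order: [7, 5, 19, 22]


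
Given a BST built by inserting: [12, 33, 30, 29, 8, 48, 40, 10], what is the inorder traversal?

Tree insertion order: [12, 33, 30, 29, 8, 48, 40, 10]
Tree (level-order array): [12, 8, 33, None, 10, 30, 48, None, None, 29, None, 40]
Inorder traversal: [8, 10, 12, 29, 30, 33, 40, 48]


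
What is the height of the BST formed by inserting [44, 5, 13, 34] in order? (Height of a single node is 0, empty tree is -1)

Insertion order: [44, 5, 13, 34]
Tree (level-order array): [44, 5, None, None, 13, None, 34]
Compute height bottom-up (empty subtree = -1):
  height(34) = 1 + max(-1, -1) = 0
  height(13) = 1 + max(-1, 0) = 1
  height(5) = 1 + max(-1, 1) = 2
  height(44) = 1 + max(2, -1) = 3
Height = 3


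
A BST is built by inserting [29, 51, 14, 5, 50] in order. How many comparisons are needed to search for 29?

Search path for 29: 29
Found: True
Comparisons: 1


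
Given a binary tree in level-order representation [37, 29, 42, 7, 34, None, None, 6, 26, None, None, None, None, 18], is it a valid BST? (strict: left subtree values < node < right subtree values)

Level-order array: [37, 29, 42, 7, 34, None, None, 6, 26, None, None, None, None, 18]
Validate using subtree bounds (lo, hi): at each node, require lo < value < hi,
then recurse left with hi=value and right with lo=value.
Preorder trace (stopping at first violation):
  at node 37 with bounds (-inf, +inf): OK
  at node 29 with bounds (-inf, 37): OK
  at node 7 with bounds (-inf, 29): OK
  at node 6 with bounds (-inf, 7): OK
  at node 26 with bounds (7, 29): OK
  at node 18 with bounds (7, 26): OK
  at node 34 with bounds (29, 37): OK
  at node 42 with bounds (37, +inf): OK
No violation found at any node.
Result: Valid BST


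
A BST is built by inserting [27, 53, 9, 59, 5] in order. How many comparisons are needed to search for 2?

Search path for 2: 27 -> 9 -> 5
Found: False
Comparisons: 3


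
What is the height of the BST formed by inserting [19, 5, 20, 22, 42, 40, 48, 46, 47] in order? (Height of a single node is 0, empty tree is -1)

Insertion order: [19, 5, 20, 22, 42, 40, 48, 46, 47]
Tree (level-order array): [19, 5, 20, None, None, None, 22, None, 42, 40, 48, None, None, 46, None, None, 47]
Compute height bottom-up (empty subtree = -1):
  height(5) = 1 + max(-1, -1) = 0
  height(40) = 1 + max(-1, -1) = 0
  height(47) = 1 + max(-1, -1) = 0
  height(46) = 1 + max(-1, 0) = 1
  height(48) = 1 + max(1, -1) = 2
  height(42) = 1 + max(0, 2) = 3
  height(22) = 1 + max(-1, 3) = 4
  height(20) = 1 + max(-1, 4) = 5
  height(19) = 1 + max(0, 5) = 6
Height = 6


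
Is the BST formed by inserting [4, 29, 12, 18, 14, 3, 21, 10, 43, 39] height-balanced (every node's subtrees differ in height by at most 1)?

Tree (level-order array): [4, 3, 29, None, None, 12, 43, 10, 18, 39, None, None, None, 14, 21]
Definition: a tree is height-balanced if, at every node, |h(left) - h(right)| <= 1 (empty subtree has height -1).
Bottom-up per-node check:
  node 3: h_left=-1, h_right=-1, diff=0 [OK], height=0
  node 10: h_left=-1, h_right=-1, diff=0 [OK], height=0
  node 14: h_left=-1, h_right=-1, diff=0 [OK], height=0
  node 21: h_left=-1, h_right=-1, diff=0 [OK], height=0
  node 18: h_left=0, h_right=0, diff=0 [OK], height=1
  node 12: h_left=0, h_right=1, diff=1 [OK], height=2
  node 39: h_left=-1, h_right=-1, diff=0 [OK], height=0
  node 43: h_left=0, h_right=-1, diff=1 [OK], height=1
  node 29: h_left=2, h_right=1, diff=1 [OK], height=3
  node 4: h_left=0, h_right=3, diff=3 [FAIL (|0-3|=3 > 1)], height=4
Node 4 violates the condition: |0 - 3| = 3 > 1.
Result: Not balanced


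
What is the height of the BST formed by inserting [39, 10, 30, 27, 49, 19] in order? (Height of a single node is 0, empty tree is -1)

Insertion order: [39, 10, 30, 27, 49, 19]
Tree (level-order array): [39, 10, 49, None, 30, None, None, 27, None, 19]
Compute height bottom-up (empty subtree = -1):
  height(19) = 1 + max(-1, -1) = 0
  height(27) = 1 + max(0, -1) = 1
  height(30) = 1 + max(1, -1) = 2
  height(10) = 1 + max(-1, 2) = 3
  height(49) = 1 + max(-1, -1) = 0
  height(39) = 1 + max(3, 0) = 4
Height = 4


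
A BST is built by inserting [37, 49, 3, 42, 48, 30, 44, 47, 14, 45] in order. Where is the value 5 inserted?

Starting tree (level order): [37, 3, 49, None, 30, 42, None, 14, None, None, 48, None, None, 44, None, None, 47, 45]
Insertion path: 37 -> 3 -> 30 -> 14
Result: insert 5 as left child of 14
Final tree (level order): [37, 3, 49, None, 30, 42, None, 14, None, None, 48, 5, None, 44, None, None, None, None, 47, 45]


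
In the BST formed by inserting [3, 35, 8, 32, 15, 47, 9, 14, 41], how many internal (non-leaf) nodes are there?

Tree built from: [3, 35, 8, 32, 15, 47, 9, 14, 41]
Tree (level-order array): [3, None, 35, 8, 47, None, 32, 41, None, 15, None, None, None, 9, None, None, 14]
Rule: An internal node has at least one child.
Per-node child counts:
  node 3: 1 child(ren)
  node 35: 2 child(ren)
  node 8: 1 child(ren)
  node 32: 1 child(ren)
  node 15: 1 child(ren)
  node 9: 1 child(ren)
  node 14: 0 child(ren)
  node 47: 1 child(ren)
  node 41: 0 child(ren)
Matching nodes: [3, 35, 8, 32, 15, 9, 47]
Count of internal (non-leaf) nodes: 7


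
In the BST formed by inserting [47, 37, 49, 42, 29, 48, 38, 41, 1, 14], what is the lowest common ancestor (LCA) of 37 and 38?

Tree insertion order: [47, 37, 49, 42, 29, 48, 38, 41, 1, 14]
Tree (level-order array): [47, 37, 49, 29, 42, 48, None, 1, None, 38, None, None, None, None, 14, None, 41]
In a BST, the LCA of p=37, q=38 is the first node v on the
root-to-leaf path with p <= v <= q (go left if both < v, right if both > v).
Walk from root:
  at 47: both 37 and 38 < 47, go left
  at 37: 37 <= 37 <= 38, this is the LCA
LCA = 37


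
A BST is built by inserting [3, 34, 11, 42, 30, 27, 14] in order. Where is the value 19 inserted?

Starting tree (level order): [3, None, 34, 11, 42, None, 30, None, None, 27, None, 14]
Insertion path: 3 -> 34 -> 11 -> 30 -> 27 -> 14
Result: insert 19 as right child of 14
Final tree (level order): [3, None, 34, 11, 42, None, 30, None, None, 27, None, 14, None, None, 19]


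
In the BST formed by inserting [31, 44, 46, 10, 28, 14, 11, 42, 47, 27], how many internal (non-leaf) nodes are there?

Tree built from: [31, 44, 46, 10, 28, 14, 11, 42, 47, 27]
Tree (level-order array): [31, 10, 44, None, 28, 42, 46, 14, None, None, None, None, 47, 11, 27]
Rule: An internal node has at least one child.
Per-node child counts:
  node 31: 2 child(ren)
  node 10: 1 child(ren)
  node 28: 1 child(ren)
  node 14: 2 child(ren)
  node 11: 0 child(ren)
  node 27: 0 child(ren)
  node 44: 2 child(ren)
  node 42: 0 child(ren)
  node 46: 1 child(ren)
  node 47: 0 child(ren)
Matching nodes: [31, 10, 28, 14, 44, 46]
Count of internal (non-leaf) nodes: 6


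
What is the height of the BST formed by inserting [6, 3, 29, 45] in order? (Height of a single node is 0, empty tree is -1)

Insertion order: [6, 3, 29, 45]
Tree (level-order array): [6, 3, 29, None, None, None, 45]
Compute height bottom-up (empty subtree = -1):
  height(3) = 1 + max(-1, -1) = 0
  height(45) = 1 + max(-1, -1) = 0
  height(29) = 1 + max(-1, 0) = 1
  height(6) = 1 + max(0, 1) = 2
Height = 2


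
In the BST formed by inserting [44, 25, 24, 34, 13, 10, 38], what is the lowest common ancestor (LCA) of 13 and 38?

Tree insertion order: [44, 25, 24, 34, 13, 10, 38]
Tree (level-order array): [44, 25, None, 24, 34, 13, None, None, 38, 10]
In a BST, the LCA of p=13, q=38 is the first node v on the
root-to-leaf path with p <= v <= q (go left if both < v, right if both > v).
Walk from root:
  at 44: both 13 and 38 < 44, go left
  at 25: 13 <= 25 <= 38, this is the LCA
LCA = 25


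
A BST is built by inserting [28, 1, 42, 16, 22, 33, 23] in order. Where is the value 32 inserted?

Starting tree (level order): [28, 1, 42, None, 16, 33, None, None, 22, None, None, None, 23]
Insertion path: 28 -> 42 -> 33
Result: insert 32 as left child of 33
Final tree (level order): [28, 1, 42, None, 16, 33, None, None, 22, 32, None, None, 23]


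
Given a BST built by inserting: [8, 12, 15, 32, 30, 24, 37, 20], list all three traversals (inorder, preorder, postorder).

Tree insertion order: [8, 12, 15, 32, 30, 24, 37, 20]
Tree (level-order array): [8, None, 12, None, 15, None, 32, 30, 37, 24, None, None, None, 20]
Inorder (L, root, R): [8, 12, 15, 20, 24, 30, 32, 37]
Preorder (root, L, R): [8, 12, 15, 32, 30, 24, 20, 37]
Postorder (L, R, root): [20, 24, 30, 37, 32, 15, 12, 8]


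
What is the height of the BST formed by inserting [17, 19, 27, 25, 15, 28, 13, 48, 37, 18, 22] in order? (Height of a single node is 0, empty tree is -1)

Insertion order: [17, 19, 27, 25, 15, 28, 13, 48, 37, 18, 22]
Tree (level-order array): [17, 15, 19, 13, None, 18, 27, None, None, None, None, 25, 28, 22, None, None, 48, None, None, 37]
Compute height bottom-up (empty subtree = -1):
  height(13) = 1 + max(-1, -1) = 0
  height(15) = 1 + max(0, -1) = 1
  height(18) = 1 + max(-1, -1) = 0
  height(22) = 1 + max(-1, -1) = 0
  height(25) = 1 + max(0, -1) = 1
  height(37) = 1 + max(-1, -1) = 0
  height(48) = 1 + max(0, -1) = 1
  height(28) = 1 + max(-1, 1) = 2
  height(27) = 1 + max(1, 2) = 3
  height(19) = 1 + max(0, 3) = 4
  height(17) = 1 + max(1, 4) = 5
Height = 5


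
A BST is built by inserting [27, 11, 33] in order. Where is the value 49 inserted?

Starting tree (level order): [27, 11, 33]
Insertion path: 27 -> 33
Result: insert 49 as right child of 33
Final tree (level order): [27, 11, 33, None, None, None, 49]


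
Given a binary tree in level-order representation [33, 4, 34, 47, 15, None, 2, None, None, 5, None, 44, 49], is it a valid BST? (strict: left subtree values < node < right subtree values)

Level-order array: [33, 4, 34, 47, 15, None, 2, None, None, 5, None, 44, 49]
Validate using subtree bounds (lo, hi): at each node, require lo < value < hi,
then recurse left with hi=value and right with lo=value.
Preorder trace (stopping at first violation):
  at node 33 with bounds (-inf, +inf): OK
  at node 4 with bounds (-inf, 33): OK
  at node 47 with bounds (-inf, 4): VIOLATION
Node 47 violates its bound: not (-inf < 47 < 4).
Result: Not a valid BST


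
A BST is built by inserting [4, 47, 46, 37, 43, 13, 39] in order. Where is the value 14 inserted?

Starting tree (level order): [4, None, 47, 46, None, 37, None, 13, 43, None, None, 39]
Insertion path: 4 -> 47 -> 46 -> 37 -> 13
Result: insert 14 as right child of 13
Final tree (level order): [4, None, 47, 46, None, 37, None, 13, 43, None, 14, 39]


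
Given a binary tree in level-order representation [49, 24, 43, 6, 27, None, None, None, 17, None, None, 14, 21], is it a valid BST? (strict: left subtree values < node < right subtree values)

Level-order array: [49, 24, 43, 6, 27, None, None, None, 17, None, None, 14, 21]
Validate using subtree bounds (lo, hi): at each node, require lo < value < hi,
then recurse left with hi=value and right with lo=value.
Preorder trace (stopping at first violation):
  at node 49 with bounds (-inf, +inf): OK
  at node 24 with bounds (-inf, 49): OK
  at node 6 with bounds (-inf, 24): OK
  at node 17 with bounds (6, 24): OK
  at node 14 with bounds (6, 17): OK
  at node 21 with bounds (17, 24): OK
  at node 27 with bounds (24, 49): OK
  at node 43 with bounds (49, +inf): VIOLATION
Node 43 violates its bound: not (49 < 43 < +inf).
Result: Not a valid BST


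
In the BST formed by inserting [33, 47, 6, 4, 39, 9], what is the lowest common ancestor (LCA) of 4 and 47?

Tree insertion order: [33, 47, 6, 4, 39, 9]
Tree (level-order array): [33, 6, 47, 4, 9, 39]
In a BST, the LCA of p=4, q=47 is the first node v on the
root-to-leaf path with p <= v <= q (go left if both < v, right if both > v).
Walk from root:
  at 33: 4 <= 33 <= 47, this is the LCA
LCA = 33


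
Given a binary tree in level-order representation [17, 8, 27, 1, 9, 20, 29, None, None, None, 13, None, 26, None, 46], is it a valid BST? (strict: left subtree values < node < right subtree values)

Level-order array: [17, 8, 27, 1, 9, 20, 29, None, None, None, 13, None, 26, None, 46]
Validate using subtree bounds (lo, hi): at each node, require lo < value < hi,
then recurse left with hi=value and right with lo=value.
Preorder trace (stopping at first violation):
  at node 17 with bounds (-inf, +inf): OK
  at node 8 with bounds (-inf, 17): OK
  at node 1 with bounds (-inf, 8): OK
  at node 9 with bounds (8, 17): OK
  at node 13 with bounds (9, 17): OK
  at node 27 with bounds (17, +inf): OK
  at node 20 with bounds (17, 27): OK
  at node 26 with bounds (20, 27): OK
  at node 29 with bounds (27, +inf): OK
  at node 46 with bounds (29, +inf): OK
No violation found at any node.
Result: Valid BST
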